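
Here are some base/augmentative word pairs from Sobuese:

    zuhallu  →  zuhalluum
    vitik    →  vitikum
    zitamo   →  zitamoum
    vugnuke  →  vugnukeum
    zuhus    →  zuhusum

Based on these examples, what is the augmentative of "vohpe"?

Every pair shown (zuhallu → zuhalluum, vitik → vitikum, zitamo → zitamoum, …) follows the same rule: add -um.
So vohpe → vohpeum.

vohpeum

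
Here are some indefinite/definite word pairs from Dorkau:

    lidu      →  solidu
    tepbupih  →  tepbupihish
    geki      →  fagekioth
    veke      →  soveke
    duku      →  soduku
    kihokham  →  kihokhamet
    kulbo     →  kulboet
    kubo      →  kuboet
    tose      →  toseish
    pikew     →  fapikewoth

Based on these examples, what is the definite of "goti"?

tose and veke both end in -e yet inflect differently (toseish, soveke), so the final letter is not what conditions the rule; the first letter is.
"goti" begins with g-. The one such stem in the data (geki → fagekioth) adds fa- … -oth around the stem, so the same rule applies.
The other patterns: stems beginning with k- add -et; stems beginning with t- add -ish; stems beginning with d-, l- or v- add the prefix so-.
So goti → fagotioth.

fagotioth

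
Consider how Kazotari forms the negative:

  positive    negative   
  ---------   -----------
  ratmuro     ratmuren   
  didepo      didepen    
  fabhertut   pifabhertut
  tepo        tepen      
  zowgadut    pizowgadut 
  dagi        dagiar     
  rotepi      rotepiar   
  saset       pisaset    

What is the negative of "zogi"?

zogiar

didepo and dagi both begin with d- yet inflect differently (didepen, dagiar), so the first letter is not what conditions the rule; the final letter is.
"zogi" ends in -i. The stems ending in -i (dagi → dagiar, rotepi → rotepiar) add -ar.
The other patterns: stems ending in -o drop the final letter and add -en; stems ending in -t add the prefix pi-.
So zogi → zogiar.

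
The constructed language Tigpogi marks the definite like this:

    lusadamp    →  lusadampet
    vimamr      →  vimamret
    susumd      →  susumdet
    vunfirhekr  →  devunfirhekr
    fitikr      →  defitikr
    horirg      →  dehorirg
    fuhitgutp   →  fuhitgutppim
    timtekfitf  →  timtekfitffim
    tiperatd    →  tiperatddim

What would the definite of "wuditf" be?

wuditffim

fuhitgutp and lusadamp both end in -p yet inflect differently (fuhitgutppim, lusadampet), so the final letter is not what conditions the rule; the second-to-last letter is.
"wuditf" has second-to-last letter 't'. The stems whose second-to-last letter is 't' (fuhitgutp → fuhitgutppim, timtekfitf → timtekfitffim, tiperatd → tiperatddim) double the final consonant and add -im.
The other patterns: stems whose second-to-last letter is 'm' add -et; stems whose second-to-last letter is 'k' or 'r' add the prefix de-.
So wuditf → wuditffim.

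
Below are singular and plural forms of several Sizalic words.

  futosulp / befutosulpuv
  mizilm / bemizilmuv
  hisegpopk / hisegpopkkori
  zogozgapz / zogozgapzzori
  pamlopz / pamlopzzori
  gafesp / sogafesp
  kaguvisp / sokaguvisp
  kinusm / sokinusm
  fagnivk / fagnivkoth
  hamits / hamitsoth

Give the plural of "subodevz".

subodevzoth

futosulp and gafesp both end in -p yet inflect differently (befutosulpuv, sogafesp), so the final letter is not what conditions the rule; the second-to-last letter is.
"subodevz" has second-to-last letter 'v'. The one such stem in the data (fagnivk → fagnivkoth) adds -oth, so the same rule applies.
The other patterns: stems whose second-to-last letter is 'l' add be- … -uv around the stem; stems whose second-to-last letter is 'p' double the final consonant and add -ori; stems whose second-to-last letter is 's' add the prefix so-.
So subodevz → subodevzoth.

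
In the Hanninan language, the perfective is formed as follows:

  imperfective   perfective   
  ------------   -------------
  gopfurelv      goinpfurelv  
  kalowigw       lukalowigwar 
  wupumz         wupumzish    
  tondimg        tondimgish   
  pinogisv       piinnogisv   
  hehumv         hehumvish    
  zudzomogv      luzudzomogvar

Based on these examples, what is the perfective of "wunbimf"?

wunbimfish

hehumv and zudzomogv both end in -v yet inflect differently (hehumvish, luzudzomogvar), so the final letter is not what conditions the rule; the second-to-last letter is.
"wunbimf" has second-to-last letter 'm'. The stems whose second-to-last letter is 'm' (wupumz → wupumzish, tondimg → tondimgish, hehumv → hehumvish) add -ish.
So wunbimf → wunbimfish.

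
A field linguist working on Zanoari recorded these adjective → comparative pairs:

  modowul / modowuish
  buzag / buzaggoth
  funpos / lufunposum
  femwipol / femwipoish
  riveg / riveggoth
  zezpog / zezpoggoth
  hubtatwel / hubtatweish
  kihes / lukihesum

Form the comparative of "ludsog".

femwipol and zezpog both have last vowel 'o' yet inflect differently (femwipoish, zezpoggoth), so the last vowel is not what conditions the rule; the final letter is.
"ludsog" ends in -g. The stems ending in -g (buzag → buzaggoth, zezpog → zezpoggoth, riveg → riveggoth) double the final consonant and add -oth.
So ludsog → ludsoggoth.

ludsoggoth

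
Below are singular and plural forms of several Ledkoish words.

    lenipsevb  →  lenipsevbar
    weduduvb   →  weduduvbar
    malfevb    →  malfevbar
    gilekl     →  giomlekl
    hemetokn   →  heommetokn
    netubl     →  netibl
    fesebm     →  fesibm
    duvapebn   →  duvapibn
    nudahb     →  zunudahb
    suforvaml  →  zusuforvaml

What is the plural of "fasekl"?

faomsekl

gilekl and netubl both end in -l yet inflect differently (giomlekl, netibl), so the final letter is not what conditions the rule; the second-to-last letter is.
"fasekl" has second-to-last letter 'k'. The stems whose second-to-last letter is 'k' (gilekl → giomlekl, hemetokn → heommetokn) insert -om- after the first vowel.
The other patterns: stems whose second-to-last letter is 'v' add -ar; stems whose second-to-last letter is 'b' change the last vowel to 'i'; stems whose second-to-last letter is 'h' or 'm' add the prefix zu-.
So fasekl → faomsekl.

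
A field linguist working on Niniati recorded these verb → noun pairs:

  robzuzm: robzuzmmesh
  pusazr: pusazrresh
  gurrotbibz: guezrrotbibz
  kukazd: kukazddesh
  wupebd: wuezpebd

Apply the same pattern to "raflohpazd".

raflohpazddesh

kukazd and wupebd both end in -d yet inflect differently (kukazddesh, wuezpebd), so the final letter is not what conditions the rule; the second-to-last letter is.
"raflohpazd" has second-to-last letter 'z'. The stems whose second-to-last letter is 'z' (pusazr → pusazrresh, robzuzm → robzuzmmesh, kukazd → kukazddesh) double the final consonant and add -esh.
So raflohpazd → raflohpazddesh.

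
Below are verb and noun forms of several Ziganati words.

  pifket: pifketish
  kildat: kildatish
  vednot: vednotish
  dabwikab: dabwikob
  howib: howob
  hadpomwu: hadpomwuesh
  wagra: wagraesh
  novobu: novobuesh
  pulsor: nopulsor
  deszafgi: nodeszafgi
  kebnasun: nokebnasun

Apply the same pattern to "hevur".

kildat and dabwikab both have last vowel 'a' yet inflect differently (kildatish, dabwikob), so the last vowel is not what conditions the rule; the final letter is.
"hevur" ends in -r. The one such stem in the data (pulsor → nopulsor) adds the prefix no-, so the same rule applies.
The other patterns: stems ending in -t add -ish; stems ending in -b change the last vowel to 'o'; stems ending in -a or -u add -esh.
So hevur → nohevur.

nohevur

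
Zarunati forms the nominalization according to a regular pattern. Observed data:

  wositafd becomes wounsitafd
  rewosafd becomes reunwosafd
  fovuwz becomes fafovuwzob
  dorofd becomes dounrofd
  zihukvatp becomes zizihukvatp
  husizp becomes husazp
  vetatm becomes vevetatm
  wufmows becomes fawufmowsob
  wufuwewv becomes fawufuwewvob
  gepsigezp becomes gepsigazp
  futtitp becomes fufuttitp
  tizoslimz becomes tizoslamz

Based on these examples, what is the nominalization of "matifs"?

"matifs" has second-to-last letter 'f'. The stems whose second-to-last letter is 'f' (dorofd → dounrofd, wositafd → wounsitafd, rewosafd → reunwosafd) insert -un- after the first vowel.
So matifs → mauntifs.

mauntifs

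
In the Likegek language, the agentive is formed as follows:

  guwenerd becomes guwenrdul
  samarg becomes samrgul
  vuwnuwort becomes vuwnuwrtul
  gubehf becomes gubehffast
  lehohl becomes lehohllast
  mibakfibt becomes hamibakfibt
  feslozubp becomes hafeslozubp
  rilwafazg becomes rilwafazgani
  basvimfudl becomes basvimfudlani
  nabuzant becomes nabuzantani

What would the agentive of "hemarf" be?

hemrful

vuwnuwort and mibakfibt both end in -t yet inflect differently (vuwnuwrtul, hamibakfibt), so the final letter is not what conditions the rule; the second-to-last letter is.
"hemarf" has second-to-last letter 'r'. The stems whose second-to-last letter is 'r' (guwenerd → guwenrdul, samarg → samrgul, vuwnuwort → vuwnuwrtul) delete the last vowel and add -ul.
The other patterns: stems whose second-to-last letter is 'h' double the final consonant and add -ast; stems whose second-to-last letter is 'b' add the prefix ha-; stems whose second-to-last letter is 'd', 'n' or 'z' add -ani.
So hemarf → hemrful.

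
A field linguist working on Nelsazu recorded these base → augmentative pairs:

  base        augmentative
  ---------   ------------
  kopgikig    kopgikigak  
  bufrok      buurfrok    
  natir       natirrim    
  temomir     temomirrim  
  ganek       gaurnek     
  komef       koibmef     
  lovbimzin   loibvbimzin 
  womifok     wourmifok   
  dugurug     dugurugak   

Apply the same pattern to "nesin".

natir and kopgikig both have last vowel 'i' yet inflect differently (natirrim, kopgikigak), so the last vowel is not what conditions the rule; the final letter is.
"nesin" ends in -n. The one such stem in the data (lovbimzin → loibvbimzin) inserts -ib- after the first vowel (as does komef), so the same rule applies.
The other patterns: stems ending in -r double the final consonant and add -im; stems ending in -g add -ak; stems ending in -k insert -ur- after the first vowel.
So nesin → neibsin.

neibsin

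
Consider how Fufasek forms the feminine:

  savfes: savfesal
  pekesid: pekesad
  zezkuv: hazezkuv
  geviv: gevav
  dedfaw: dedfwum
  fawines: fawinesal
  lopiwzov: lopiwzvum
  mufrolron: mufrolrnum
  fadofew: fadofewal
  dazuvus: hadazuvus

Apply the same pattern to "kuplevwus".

"kuplevwus" has last vowel 'u'. The stems whose last vowel is 'u' (zezkuv → hazezkuv, dazuvus → hadazuvus) add the prefix ha-.
So kuplevwus → hakuplevwus.

hakuplevwus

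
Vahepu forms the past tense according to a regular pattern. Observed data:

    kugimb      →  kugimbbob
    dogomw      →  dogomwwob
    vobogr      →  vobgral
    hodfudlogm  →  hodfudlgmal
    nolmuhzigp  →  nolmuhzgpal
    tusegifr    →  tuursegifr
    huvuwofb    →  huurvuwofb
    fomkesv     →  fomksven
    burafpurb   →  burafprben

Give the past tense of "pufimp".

vobogr and tusegifr both end in -r yet inflect differently (vobgral, tuursegifr), so the final letter is not what conditions the rule; the second-to-last letter is.
"pufimp" has second-to-last letter 'm'. The stems whose second-to-last letter is 'm' (kugimb → kugimbbob, dogomw → dogomwwob) double the final consonant and add -ob.
The other patterns: stems whose second-to-last letter is 'g' delete the last vowel and add -al; stems whose second-to-last letter is 'f' insert -ur- after the first vowel; stems whose second-to-last letter is 'r' or 's' delete the last vowel and add -en.
So pufimp → pufimppob.

pufimppob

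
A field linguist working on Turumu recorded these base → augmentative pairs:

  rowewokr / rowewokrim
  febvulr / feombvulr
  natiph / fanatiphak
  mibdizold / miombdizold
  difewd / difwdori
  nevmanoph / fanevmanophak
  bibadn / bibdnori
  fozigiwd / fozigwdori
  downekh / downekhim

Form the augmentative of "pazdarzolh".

"pazdarzolh" has second-to-last letter 'l'. The stems whose second-to-last letter is 'l' (febvulr → feombvulr, mibdizold → miombdizold) insert -om- after the first vowel.
The other patterns: stems whose second-to-last letter is 'k' add -im; stems whose second-to-last letter is 'p' add fa- … -ak around the stem; stems whose second-to-last letter is 'd' or 'w' delete the last vowel and add -ori.
So pazdarzolh → paomzdarzolh.

paomzdarzolh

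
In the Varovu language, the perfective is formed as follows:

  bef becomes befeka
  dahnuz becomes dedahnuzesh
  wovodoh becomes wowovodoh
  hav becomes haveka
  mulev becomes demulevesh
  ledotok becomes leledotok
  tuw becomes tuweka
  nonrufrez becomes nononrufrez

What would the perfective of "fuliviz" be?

hav and mulev both end in -v yet inflect differently (haveka, demulevesh), so the final letter is not what conditions the rule; the number of vowels is.
"fuliviz" has 3 vowels. The stems with 3 vowels (ledotok → leledotok, nonrufrez → nononrufrez, wovodoh → wowovodoh) repeat the first consonant+vowel as a prefix.
The other patterns: stems with 1 vowel add -eka; stems with 2 vowels add de- … -esh around the stem.
So fuliviz → fufuliviz.

fufuliviz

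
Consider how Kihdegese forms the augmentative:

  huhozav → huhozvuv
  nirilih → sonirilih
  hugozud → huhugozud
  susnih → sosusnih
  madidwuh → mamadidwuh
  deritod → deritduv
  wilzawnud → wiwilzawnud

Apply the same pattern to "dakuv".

dadakuv

wilzawnud and deritod both end in -d yet inflect differently (wiwilzawnud, deritduv), so the final letter is not what conditions the rule; the last vowel is.
"dakuv" has last vowel 'u'. The stems whose last vowel is 'u' (wilzawnud → wiwilzawnud, hugozud → huhugozud, madidwuh → mamadidwuh) repeat the first consonant+vowel as a prefix.
So dakuv → dadakuv.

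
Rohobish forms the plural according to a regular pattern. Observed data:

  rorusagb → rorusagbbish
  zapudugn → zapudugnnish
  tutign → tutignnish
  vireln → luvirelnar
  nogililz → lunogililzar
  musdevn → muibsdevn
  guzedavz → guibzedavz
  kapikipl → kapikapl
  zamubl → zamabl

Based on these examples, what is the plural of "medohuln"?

lumedohulnar

"medohuln" has second-to-last letter 'l'. The stems whose second-to-last letter is 'l' (vireln → luvirelnar, nogililz → lunogililzar) add lu- … -ar around the stem.
The other patterns: stems whose second-to-last letter is 'g' double the final consonant and add -ish; stems whose second-to-last letter is 'v' insert -ib- after the first vowel; stems whose second-to-last letter is 'b' or 'p' change the last vowel to 'a'.
So medohuln → lumedohulnar.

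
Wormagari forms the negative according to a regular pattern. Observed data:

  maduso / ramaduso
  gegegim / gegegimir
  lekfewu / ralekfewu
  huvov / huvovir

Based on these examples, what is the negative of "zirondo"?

razirondo

"zirondo" ends in a vowel. The stems ending in a vowel (lekfewu → ralekfewu, maduso → ramaduso) add the prefix ra-.
So zirondo → razirondo.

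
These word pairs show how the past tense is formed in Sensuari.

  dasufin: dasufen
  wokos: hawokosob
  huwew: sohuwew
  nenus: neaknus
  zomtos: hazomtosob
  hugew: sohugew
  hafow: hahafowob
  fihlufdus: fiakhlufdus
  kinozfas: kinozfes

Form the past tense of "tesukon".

hatesukonob

"tesukon" has last vowel 'o'. The stems whose last vowel is 'o' (wokos → hawokosob, hafow → hahafowob, zomtos → hazomtosob) add ha- … -ob around the stem.
The other patterns: stems whose last vowel is 'u' insert -ak- after the first vowel; stems whose last vowel is 'e' add the prefix so-; stems whose last vowel is 'a' or 'i' change the last vowel to 'e'.
So tesukon → hatesukonob.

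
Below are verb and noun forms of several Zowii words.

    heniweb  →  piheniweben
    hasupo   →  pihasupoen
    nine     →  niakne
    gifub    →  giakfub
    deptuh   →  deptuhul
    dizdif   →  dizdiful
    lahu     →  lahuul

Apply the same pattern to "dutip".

heniweb and gifub both end in -b yet inflect differently (piheniweben, giakfub), so the final letter is not what conditions the rule; the first letter is.
"dutip" begins with d-. The stems beginning with d- (deptuh → deptuhul, dizdif → dizdiful) add -ul.
So dutip → dutipul.

dutipul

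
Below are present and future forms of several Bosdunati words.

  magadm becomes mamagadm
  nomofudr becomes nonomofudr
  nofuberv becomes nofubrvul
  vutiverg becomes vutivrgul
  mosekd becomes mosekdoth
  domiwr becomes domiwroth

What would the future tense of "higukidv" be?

nomofudr and domiwr both end in -r yet inflect differently (nonomofudr, domiwroth), so the final letter is not what conditions the rule; the second-to-last letter is.
"higukidv" has second-to-last letter 'd'. The stems whose second-to-last letter is 'd' (magadm → mamagadm, nomofudr → nonomofudr) repeat the first consonant+vowel as a prefix.
The other patterns: stems whose second-to-last letter is 'r' delete the last vowel and add -ul; stems whose second-to-last letter is 'k' or 'w' add -oth.
So higukidv → hihigukidv.

hihigukidv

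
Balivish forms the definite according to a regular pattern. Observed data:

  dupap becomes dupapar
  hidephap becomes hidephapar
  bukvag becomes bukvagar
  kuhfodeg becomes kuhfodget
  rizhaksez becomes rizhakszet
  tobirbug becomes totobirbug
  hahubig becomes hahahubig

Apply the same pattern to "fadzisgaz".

"fadzisgaz" has last vowel 'a'. The stems whose last vowel is 'a' (dupap → dupapar, hidephap → hidephapar, bukvag → bukvagar) add -ar.
So fadzisgaz → fadzisgazar.

fadzisgazar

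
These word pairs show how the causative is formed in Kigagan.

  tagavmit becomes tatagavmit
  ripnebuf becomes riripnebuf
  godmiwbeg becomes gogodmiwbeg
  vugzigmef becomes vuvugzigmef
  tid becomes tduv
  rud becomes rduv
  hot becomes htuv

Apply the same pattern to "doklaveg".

dodoklaveg

tagavmit and hot both end in -t yet inflect differently (tatagavmit, htuv), so the final letter is not what conditions the rule; the number of vowels is.
"doklaveg" has 3 vowels. The stems with 3 vowels (tagavmit → tatagavmit, ripnebuf → riripnebuf, godmiwbeg → gogodmiwbeg) repeat the first consonant+vowel as a prefix.
The other pattern: stems with 1 vowel delete the last vowel and add -uv.
So doklaveg → dodoklaveg.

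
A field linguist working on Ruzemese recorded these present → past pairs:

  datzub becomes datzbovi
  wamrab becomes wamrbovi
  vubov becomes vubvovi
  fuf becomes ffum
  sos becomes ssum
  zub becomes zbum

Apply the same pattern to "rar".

"rar" has 1 vowel. The stems with 1 vowel (fuf → ffum, sos → ssum, zub → zbum) delete the last vowel and add -um.
The other pattern: stems with 2 vowels delete the last vowel and add -ovi.
So rar → rrum.

rrum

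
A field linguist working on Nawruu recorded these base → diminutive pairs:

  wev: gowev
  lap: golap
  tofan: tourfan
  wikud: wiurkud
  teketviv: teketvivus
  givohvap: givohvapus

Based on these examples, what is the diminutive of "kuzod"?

kuurzod

wev and teketviv both end in -v yet inflect differently (gowev, teketvivus), so the final letter is not what conditions the rule; the number of vowels is.
"kuzod" has 2 vowels. The stems with 2 vowels (tofan → tourfan, wikud → wiurkud) insert -ur- after the first vowel.
The other patterns: stems with 1 vowel add the prefix go-; stems with 3 vowels add -us.
So kuzod → kuurzod.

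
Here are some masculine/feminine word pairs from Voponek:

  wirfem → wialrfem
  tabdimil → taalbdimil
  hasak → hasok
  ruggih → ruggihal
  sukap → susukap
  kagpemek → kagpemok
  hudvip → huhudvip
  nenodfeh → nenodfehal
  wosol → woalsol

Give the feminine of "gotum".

goaltum

"gotum" ends in -m. The one such stem in the data (wirfem → wialrfem) inserts -al- after the first vowel (as do wosol, tabdimil), so the same rule applies.
The other patterns: stems ending in -h add -al; stems ending in -k change the last vowel to 'o'; stems ending in -p repeat the first consonant+vowel as a prefix.
So gotum → goaltum.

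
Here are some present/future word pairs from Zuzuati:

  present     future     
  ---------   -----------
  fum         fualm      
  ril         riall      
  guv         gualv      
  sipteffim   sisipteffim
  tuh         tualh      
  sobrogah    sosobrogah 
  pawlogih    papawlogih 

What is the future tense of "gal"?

pawlogih and tuh both end in -h yet inflect differently (papawlogih, tualh), so the final letter is not what conditions the rule; the number of vowels is.
"gal" has 1 vowel. The stems with 1 vowel (tuh → tualh, fum → fualm, guv → gualv) insert -al- after the first vowel.
The other pattern: stems with 3 vowels repeat the first consonant+vowel as a prefix.
So gal → gaall.

gaall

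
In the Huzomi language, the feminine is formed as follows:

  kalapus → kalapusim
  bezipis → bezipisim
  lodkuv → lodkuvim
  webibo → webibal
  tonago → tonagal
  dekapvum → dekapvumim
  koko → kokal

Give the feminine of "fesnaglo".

fesnaglal

"fesnaglo" ends in a vowel. The stems ending in a vowel (tonago → tonagal, webibo → webibal, koko → kokal) drop the final letter and add -al.
The other pattern: stems ending in a consonant add -im.
So fesnaglo → fesnaglal.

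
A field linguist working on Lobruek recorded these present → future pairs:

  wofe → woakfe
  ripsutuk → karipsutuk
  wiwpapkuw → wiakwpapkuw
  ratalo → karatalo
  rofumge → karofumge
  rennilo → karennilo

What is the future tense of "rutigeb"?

rofumge and wofe both end in -e yet inflect differently (karofumge, woakfe), so the final letter is not what conditions the rule; the first letter is.
"rutigeb" begins with r-. The stems beginning with r- (rofumge → karofumge, rennilo → karennilo, ripsutuk → karipsutuk) add the prefix ka-.
The other pattern: stems beginning with w- insert -ak- after the first vowel.
So rutigeb → karutigeb.

karutigeb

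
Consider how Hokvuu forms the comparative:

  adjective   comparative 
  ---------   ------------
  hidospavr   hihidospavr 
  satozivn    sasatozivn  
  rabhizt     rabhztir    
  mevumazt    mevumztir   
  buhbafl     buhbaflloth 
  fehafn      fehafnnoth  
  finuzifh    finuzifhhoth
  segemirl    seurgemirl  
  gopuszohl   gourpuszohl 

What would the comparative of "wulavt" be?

wuwulavt

satozivn and fehafn both end in -n yet inflect differently (sasatozivn, fehafnnoth), so the final letter is not what conditions the rule; the second-to-last letter is.
"wulavt" has second-to-last letter 'v'. The stems whose second-to-last letter is 'v' (hidospavr → hihidospavr, satozivn → sasatozivn) repeat the first consonant+vowel as a prefix.
So wulavt → wuwulavt.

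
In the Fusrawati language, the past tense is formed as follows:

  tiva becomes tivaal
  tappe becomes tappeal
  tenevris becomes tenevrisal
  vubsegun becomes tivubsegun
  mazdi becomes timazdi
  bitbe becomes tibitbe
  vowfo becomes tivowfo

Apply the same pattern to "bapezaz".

tibapezaz

tappe and bitbe both end in -e yet inflect differently (tappeal, tibitbe), so the final letter is not what conditions the rule; the first letter is.
"bapezaz" begins with b-. The one such stem in the data (bitbe → tibitbe) adds the prefix ti-, so the same rule applies.
So bapezaz → tibapezaz.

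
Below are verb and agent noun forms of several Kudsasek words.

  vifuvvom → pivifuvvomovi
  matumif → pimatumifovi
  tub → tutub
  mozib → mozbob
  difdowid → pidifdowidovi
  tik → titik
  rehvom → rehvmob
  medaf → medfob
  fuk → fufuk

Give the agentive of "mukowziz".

pimukowzizovi

tub and mozib both end in -b yet inflect differently (tutub, mozbob), so the final letter is not what conditions the rule; the number of vowels is.
"mukowziz" has 3 vowels. The stems with 3 vowels (vifuvvom → pivifuvvomovi, matumif → pimatumifovi, difdowid → pidifdowidovi) add pi- … -ovi around the stem.
The other patterns: stems with 1 vowel repeat the first consonant+vowel as a prefix; stems with 2 vowels delete the last vowel and add -ob.
So mukowziz → pimukowzizovi.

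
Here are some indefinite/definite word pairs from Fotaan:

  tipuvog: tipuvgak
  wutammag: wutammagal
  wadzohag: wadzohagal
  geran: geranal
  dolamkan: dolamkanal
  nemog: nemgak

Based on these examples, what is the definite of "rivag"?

wutammag and tipuvog both end in -g yet inflect differently (wutammagal, tipuvgak), so the final letter is not what conditions the rule; the last vowel is.
"rivag" has last vowel 'a'. The stems whose last vowel is 'a' (wutammag → wutammagal, geran → geranal, dolamkan → dolamkanal) add -al.
The other pattern: stems whose last vowel is 'o' delete the last vowel and add -ak.
So rivag → rivagal.

rivagal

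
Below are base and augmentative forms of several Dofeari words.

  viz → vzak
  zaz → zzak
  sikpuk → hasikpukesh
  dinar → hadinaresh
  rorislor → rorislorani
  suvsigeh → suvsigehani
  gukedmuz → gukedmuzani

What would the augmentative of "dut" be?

dinar and rorislor both end in -r yet inflect differently (hadinaresh, rorislorani), so the final letter is not what conditions the rule; the number of vowels is.
"dut" has 1 vowel. The stems with 1 vowel (viz → vzak, zaz → zzak) delete the last vowel and add -ak.
So dut → dtak.

dtak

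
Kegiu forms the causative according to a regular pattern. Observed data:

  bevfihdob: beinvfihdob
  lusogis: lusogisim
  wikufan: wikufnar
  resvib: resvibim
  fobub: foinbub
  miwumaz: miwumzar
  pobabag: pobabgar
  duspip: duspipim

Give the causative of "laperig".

"laperig" has last vowel 'i'. The stems whose last vowel is 'i' (resvib → resvibim, lusogis → lusogisim, duspip → duspipim) add -im.
The other patterns: stems whose last vowel is 'a' delete the last vowel and add -ar; stems whose last vowel is 'o' or 'u' insert -in- after the first vowel.
So laperig → laperigim.

laperigim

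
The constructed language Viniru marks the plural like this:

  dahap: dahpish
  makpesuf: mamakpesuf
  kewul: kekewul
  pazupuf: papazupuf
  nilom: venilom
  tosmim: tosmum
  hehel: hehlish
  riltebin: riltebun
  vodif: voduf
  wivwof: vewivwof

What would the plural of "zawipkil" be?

zawipkul

pazupuf and vodif both end in -f yet inflect differently (papazupuf, voduf), so the final letter is not what conditions the rule; the last vowel is.
"zawipkil" has last vowel 'i'. The stems whose last vowel is 'i' (riltebin → riltebun, tosmim → tosmum, vodif → voduf) change the last vowel to 'u'.
The other patterns: stems whose last vowel is 'u' repeat the first consonant+vowel as a prefix; stems whose last vowel is 'a' or 'e' delete the last vowel and add -ish; stems whose last vowel is 'o' add the prefix ve-.
So zawipkil → zawipkul.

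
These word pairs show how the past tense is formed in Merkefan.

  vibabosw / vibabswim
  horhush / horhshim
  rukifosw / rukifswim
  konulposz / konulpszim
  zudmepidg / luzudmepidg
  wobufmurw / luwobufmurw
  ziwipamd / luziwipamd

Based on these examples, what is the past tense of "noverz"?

vibabosw and wobufmurw both end in -w yet inflect differently (vibabswim, luwobufmurw), so the final letter is not what conditions the rule; the second-to-last letter is.
"noverz" has second-to-last letter 'r'. The one such stem in the data (wobufmurw → luwobufmurw) adds the prefix lu-, so the same rule applies.
The other pattern: stems whose second-to-last letter is 's' delete the last vowel and add -im.
So noverz → lunoverz.

lunoverz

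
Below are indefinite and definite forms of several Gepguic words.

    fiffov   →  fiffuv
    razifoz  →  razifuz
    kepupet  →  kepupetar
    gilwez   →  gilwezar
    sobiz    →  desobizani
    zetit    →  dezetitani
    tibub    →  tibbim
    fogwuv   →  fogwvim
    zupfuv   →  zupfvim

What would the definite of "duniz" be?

dedunizani

razifoz and gilwez both end in -z yet inflect differently (razifuz, gilwezar), so the final letter is not what conditions the rule; the last vowel is.
"duniz" has last vowel 'i'. The stems whose last vowel is 'i' (sobiz → desobizani, zetit → dezetitani) add de- … -ani around the stem.
The other patterns: stems whose last vowel is 'o' change the last vowel to 'u'; stems whose last vowel is 'e' add -ar; stems whose last vowel is 'u' delete the last vowel and add -im.
So duniz → dedunizani.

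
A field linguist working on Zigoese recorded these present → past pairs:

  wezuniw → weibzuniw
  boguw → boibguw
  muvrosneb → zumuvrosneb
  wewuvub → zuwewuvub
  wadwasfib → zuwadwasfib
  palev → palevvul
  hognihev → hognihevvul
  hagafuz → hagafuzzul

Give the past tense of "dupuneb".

boguw and wewuvub both have last vowel 'u' yet inflect differently (boibguw, zuwewuvub), so the last vowel is not what conditions the rule; the final letter is.
"dupuneb" ends in -b. The stems ending in -b (muvrosneb → zumuvrosneb, wewuvub → zuwewuvub, wadwasfib → zuwadwasfib) add the prefix zu-.
The other patterns: stems ending in -w insert -ib- after the first vowel; stems ending in -v or -z double the final consonant and add -ul.
So dupuneb → zudupuneb.

zudupuneb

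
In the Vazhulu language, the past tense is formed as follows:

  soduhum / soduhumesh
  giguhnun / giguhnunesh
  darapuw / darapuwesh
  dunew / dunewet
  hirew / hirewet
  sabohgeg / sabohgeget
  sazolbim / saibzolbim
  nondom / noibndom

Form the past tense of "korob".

koibrob

"korob" has last vowel 'o'. The one such stem in the data (nondom → noibndom) inserts -ib- after the first vowel (as does sazolbim), so the same rule applies.
The other patterns: stems whose last vowel is 'u' add -esh; stems whose last vowel is 'e' add -et.
So korob → koibrob.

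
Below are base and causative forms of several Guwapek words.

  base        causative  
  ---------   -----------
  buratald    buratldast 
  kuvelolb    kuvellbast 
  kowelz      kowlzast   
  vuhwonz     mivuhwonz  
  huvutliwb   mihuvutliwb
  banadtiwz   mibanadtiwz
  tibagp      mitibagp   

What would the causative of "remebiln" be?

kowelz and vuhwonz both end in -z yet inflect differently (kowlzast, mivuhwonz), so the final letter is not what conditions the rule; the second-to-last letter is.
"remebiln" has second-to-last letter 'l'. The stems whose second-to-last letter is 'l' (buratald → buratldast, kuvelolb → kuvellbast, kowelz → kowlzast) delete the last vowel and add -ast.
The other pattern: stems whose second-to-last letter is 'g', 'n' or 'w' add the prefix mi-.
So remebiln → remeblnast.

remeblnast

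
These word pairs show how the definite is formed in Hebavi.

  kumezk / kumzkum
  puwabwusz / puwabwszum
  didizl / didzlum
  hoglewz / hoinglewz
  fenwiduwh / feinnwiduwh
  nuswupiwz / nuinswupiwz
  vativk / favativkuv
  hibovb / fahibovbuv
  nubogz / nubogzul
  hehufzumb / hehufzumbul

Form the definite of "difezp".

puwabwusz and hoglewz both end in -z yet inflect differently (puwabwszum, hoinglewz), so the final letter is not what conditions the rule; the second-to-last letter is.
"difezp" has second-to-last letter 'z'. The stems whose second-to-last letter is 'z' (kumezk → kumzkum, didizl → didzlum) delete the last vowel and add -um.
So difezp → difzpum.

difzpum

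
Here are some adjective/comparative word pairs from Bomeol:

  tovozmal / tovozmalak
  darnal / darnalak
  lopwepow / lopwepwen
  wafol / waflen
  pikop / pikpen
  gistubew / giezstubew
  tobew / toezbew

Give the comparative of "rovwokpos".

tovozmal and wafol both end in -l yet inflect differently (tovozmalak, waflen), so the final letter is not what conditions the rule; the last vowel is.
"rovwokpos" has last vowel 'o'. The stems whose last vowel is 'o' (lopwepow → lopwepwen, wafol → waflen, pikop → pikpen) delete the last vowel and add -en.
The other patterns: stems whose last vowel is 'a' add -ak; stems whose last vowel is 'e' insert -ez- after the first vowel.
So rovwokpos → rovwokpsen.

rovwokpsen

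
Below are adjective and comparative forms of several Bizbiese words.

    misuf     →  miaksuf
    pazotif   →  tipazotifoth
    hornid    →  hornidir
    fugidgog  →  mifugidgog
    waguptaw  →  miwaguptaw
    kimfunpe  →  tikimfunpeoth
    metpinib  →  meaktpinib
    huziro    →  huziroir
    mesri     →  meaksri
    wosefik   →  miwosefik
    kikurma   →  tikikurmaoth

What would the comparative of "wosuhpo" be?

misuf and pazotif both end in -f yet inflect differently (miaksuf, tipazotifoth), so the final letter is not what conditions the rule; the first letter is.
"wosuhpo" begins with w-. The stems beginning with w- (wosefik → miwosefik, waguptaw → miwaguptaw) add the prefix mi-.
So wosuhpo → miwosuhpo.

miwosuhpo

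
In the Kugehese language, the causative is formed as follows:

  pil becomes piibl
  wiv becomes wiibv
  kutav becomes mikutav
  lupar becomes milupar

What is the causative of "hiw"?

hiibw

wiv and kutav both end in -v yet inflect differently (wiibv, mikutav), so the final letter is not what conditions the rule; the number of vowels is.
"hiw" has 1 vowel. The stems with 1 vowel (pil → piibl, wiv → wiibv) insert -ib- after the first vowel.
The other pattern: stems with 2 vowels add the prefix mi-.
So hiw → hiibw.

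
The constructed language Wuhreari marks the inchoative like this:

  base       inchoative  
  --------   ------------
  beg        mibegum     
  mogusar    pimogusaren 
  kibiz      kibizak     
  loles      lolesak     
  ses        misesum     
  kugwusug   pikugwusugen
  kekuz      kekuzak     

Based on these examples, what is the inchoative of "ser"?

miserum

ses and loles both end in -s yet inflect differently (misesum, lolesak), so the final letter is not what conditions the rule; the number of vowels is.
"ser" has 1 vowel. The stems with 1 vowel (beg → mibegum, ses → misesum) add mi- … -um around the stem.
The other patterns: stems with 2 vowels add -ak; stems with 3 vowels add pi- … -en around the stem.
So ser → miserum.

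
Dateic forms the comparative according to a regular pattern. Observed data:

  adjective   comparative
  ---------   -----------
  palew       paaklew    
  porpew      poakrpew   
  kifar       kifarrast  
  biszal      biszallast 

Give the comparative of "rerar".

palew and kifar both have 2 vowels yet inflect differently (paaklew, kifarrast), so the number of vowels is not what conditions the rule; the final letter is.
"rerar" ends in -r. The one such stem in the data (kifar → kifarrast) doubles the final consonant and adds -ast (as does biszal), so the same rule applies.
The other pattern: stems ending in -w insert -ak- after the first vowel.
So rerar → rerarrast.

rerarrast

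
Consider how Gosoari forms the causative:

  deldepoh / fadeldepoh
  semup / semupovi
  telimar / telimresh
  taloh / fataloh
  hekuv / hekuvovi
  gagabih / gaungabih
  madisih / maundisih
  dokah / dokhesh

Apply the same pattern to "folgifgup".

"folgifgup" has last vowel 'u'. The stems whose last vowel is 'u' (semup → semupovi, hekuv → hekuvovi) add -ovi.
The other patterns: stems whose last vowel is 'o' add the prefix fa-; stems whose last vowel is 'a' delete the last vowel and add -esh; stems whose last vowel is 'i' insert -un- after the first vowel.
So folgifgup → folgifgupovi.

folgifgupovi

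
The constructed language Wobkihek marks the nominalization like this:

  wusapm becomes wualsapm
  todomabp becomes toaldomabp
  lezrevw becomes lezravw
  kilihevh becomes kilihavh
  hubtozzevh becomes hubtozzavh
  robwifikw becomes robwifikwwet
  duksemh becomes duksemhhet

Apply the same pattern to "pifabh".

lezrevw and robwifikw both end in -w yet inflect differently (lezravw, robwifikwwet), so the final letter is not what conditions the rule; the second-to-last letter is.
"pifabh" has second-to-last letter 'b'. The one such stem in the data (todomabp → toaldomabp) inserts -al- after the first vowel (as does wusapm), so the same rule applies.
So pifabh → pialfabh.

pialfabh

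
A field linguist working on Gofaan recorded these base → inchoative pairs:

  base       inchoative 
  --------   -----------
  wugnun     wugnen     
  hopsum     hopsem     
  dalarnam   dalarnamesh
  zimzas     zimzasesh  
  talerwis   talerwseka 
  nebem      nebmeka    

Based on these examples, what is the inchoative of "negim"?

"negim" has last vowel 'i'. The one such stem in the data (talerwis → talerwseka) deletes the last vowel and adds -eka (as does nebem), so the same rule applies.
So negim → negmeka.

negmeka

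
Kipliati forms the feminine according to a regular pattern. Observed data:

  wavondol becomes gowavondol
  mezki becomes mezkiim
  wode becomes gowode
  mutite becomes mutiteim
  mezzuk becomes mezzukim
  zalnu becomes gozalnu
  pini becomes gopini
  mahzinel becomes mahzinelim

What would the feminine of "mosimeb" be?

"mosimeb" begins with m-. The stems beginning with m- (mezki → mezkiim, mahzinel → mahzinelim, mutite → mutiteim) add -im.
So mosimeb → mosimebim.

mosimebim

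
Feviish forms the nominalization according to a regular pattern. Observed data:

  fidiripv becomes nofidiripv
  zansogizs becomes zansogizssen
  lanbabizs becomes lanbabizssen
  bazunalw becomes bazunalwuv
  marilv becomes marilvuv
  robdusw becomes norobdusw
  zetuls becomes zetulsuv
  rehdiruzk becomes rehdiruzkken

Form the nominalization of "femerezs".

femerezssen

lanbabizs and zetuls both end in -s yet inflect differently (lanbabizssen, zetulsuv), so the final letter is not what conditions the rule; the second-to-last letter is.
"femerezs" has second-to-last letter 'z'. The stems whose second-to-last letter is 'z' (rehdiruzk → rehdiruzkken, lanbabizs → lanbabizssen, zansogizs → zansogizssen) double the final consonant and add -en.
So femerezs → femerezssen.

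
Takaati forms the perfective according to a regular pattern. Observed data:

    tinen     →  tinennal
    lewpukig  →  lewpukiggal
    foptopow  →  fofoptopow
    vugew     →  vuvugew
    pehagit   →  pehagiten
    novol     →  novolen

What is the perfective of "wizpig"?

tinen and vugew both have last vowel 'e' yet inflect differently (tinennal, vuvugew), so the last vowel is not what conditions the rule; the final letter is.
"wizpig" ends in -g. The one such stem in the data (lewpukig → lewpukiggal) doubles the final consonant and adds -al (as does tinen), so the same rule applies.
So wizpig → wizpiggal.

wizpiggal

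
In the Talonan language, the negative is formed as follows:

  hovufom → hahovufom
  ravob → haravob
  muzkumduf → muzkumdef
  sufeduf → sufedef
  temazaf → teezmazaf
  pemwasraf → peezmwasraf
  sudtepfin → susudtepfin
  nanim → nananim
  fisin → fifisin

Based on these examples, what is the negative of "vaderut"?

vaderet

muzkumduf and temazaf both end in -f yet inflect differently (muzkumdef, teezmazaf), so the final letter is not what conditions the rule; the last vowel is.
"vaderut" has last vowel 'u'. The stems whose last vowel is 'u' (muzkumduf → muzkumdef, sufeduf → sufedef) change the last vowel to 'e'.
The other patterns: stems whose last vowel is 'o' add the prefix ha-; stems whose last vowel is 'a' insert -ez- after the first vowel; stems whose last vowel is 'i' repeat the first consonant+vowel as a prefix.
So vaderut → vaderet.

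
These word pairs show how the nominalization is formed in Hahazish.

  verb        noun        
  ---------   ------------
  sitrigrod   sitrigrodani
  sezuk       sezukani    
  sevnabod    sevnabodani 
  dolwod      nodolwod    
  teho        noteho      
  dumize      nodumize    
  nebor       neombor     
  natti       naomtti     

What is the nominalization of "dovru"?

sitrigrod and dolwod both end in -d yet inflect differently (sitrigrodani, nodolwod), so the final letter is not what conditions the rule; the first letter is.
"dovru" begins with d-. The stems beginning with d- (dolwod → nodolwod, dumize → nodumize) add the prefix no-.
The other patterns: stems beginning with s- add -ani; stems beginning with n- insert -om- after the first vowel.
So dovru → nodovru.

nodovru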